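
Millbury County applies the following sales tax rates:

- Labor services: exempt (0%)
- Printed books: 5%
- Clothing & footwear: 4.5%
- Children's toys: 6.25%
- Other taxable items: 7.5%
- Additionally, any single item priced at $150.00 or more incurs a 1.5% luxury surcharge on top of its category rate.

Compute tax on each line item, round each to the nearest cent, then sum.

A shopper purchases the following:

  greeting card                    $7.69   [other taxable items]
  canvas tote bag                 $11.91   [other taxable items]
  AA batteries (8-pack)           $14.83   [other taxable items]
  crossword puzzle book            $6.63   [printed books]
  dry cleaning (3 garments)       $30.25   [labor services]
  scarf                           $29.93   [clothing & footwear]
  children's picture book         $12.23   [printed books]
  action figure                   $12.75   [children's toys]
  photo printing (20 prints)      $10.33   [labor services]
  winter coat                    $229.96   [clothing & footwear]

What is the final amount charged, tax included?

Greeting card $7.69: other taxable items → 7.5% → $0.58
Canvas tote bag $11.91: other taxable items → 7.5% → $0.89
AA batteries (8-pack) $14.83: other taxable items → 7.5% → $1.11
Crossword puzzle book $6.63: printed books → 5% → $0.33
Dry cleaning (3 garments) $30.25: labor services → 0% → $0.00
Scarf $29.93: clothing & footwear → 4.5% → $1.35
Children's picture book $12.23: printed books → 5% → $0.61
Action figure $12.75: children's toys → 6.25% → $0.80
Photo printing (20 prints) $10.33: labor services → 0% → $0.00
Winter coat $229.96: clothing & footwear → 4.5% + 1.5% surcharge = 6% → $13.80
Subtotal = $366.51; tax = $19.47; total due = $385.98

$385.98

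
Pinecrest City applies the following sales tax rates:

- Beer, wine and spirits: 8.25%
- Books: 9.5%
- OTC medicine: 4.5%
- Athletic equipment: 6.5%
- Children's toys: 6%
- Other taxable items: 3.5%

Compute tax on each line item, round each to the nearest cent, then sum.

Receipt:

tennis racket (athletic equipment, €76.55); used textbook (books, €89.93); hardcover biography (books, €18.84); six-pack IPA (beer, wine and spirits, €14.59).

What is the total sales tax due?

€16.51

Tennis racket €76.55: athletic equipment → 6.5% → €4.98
Used textbook €89.93: books → 9.5% → €8.54
Hardcover biography €18.84: books → 9.5% → €1.79
Six-pack IPA €14.59: beer, wine and spirits → 8.25% → €1.20
Total tax = €4.98 + €8.54 + €1.79 + €1.20 = €16.51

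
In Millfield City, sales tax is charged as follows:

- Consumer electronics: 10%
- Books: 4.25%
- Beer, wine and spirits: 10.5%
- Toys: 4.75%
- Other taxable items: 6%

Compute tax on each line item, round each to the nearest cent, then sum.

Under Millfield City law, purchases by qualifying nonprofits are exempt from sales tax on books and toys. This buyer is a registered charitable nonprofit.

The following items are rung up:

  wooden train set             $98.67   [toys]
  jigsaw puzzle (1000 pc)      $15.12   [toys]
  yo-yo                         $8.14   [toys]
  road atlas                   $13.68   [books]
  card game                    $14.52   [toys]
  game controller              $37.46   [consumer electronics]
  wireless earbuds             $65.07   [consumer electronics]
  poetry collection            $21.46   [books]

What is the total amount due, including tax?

Wooden train set $98.67: toys, buyer-exempt → 0% → $0.00
Jigsaw puzzle (1000 pc) $15.12: toys, buyer-exempt → 0% → $0.00
Yo-yo $8.14: toys, buyer-exempt → 0% → $0.00
Road atlas $13.68: books, buyer-exempt → 0% → $0.00
Card game $14.52: toys, buyer-exempt → 0% → $0.00
Game controller $37.46: consumer electronics → 10% → $3.75
Wireless earbuds $65.07: consumer electronics → 10% → $6.51
Poetry collection $21.46: books, buyer-exempt → 0% → $0.00
Subtotal = $274.12; tax = $10.26; total due = $284.38

$284.38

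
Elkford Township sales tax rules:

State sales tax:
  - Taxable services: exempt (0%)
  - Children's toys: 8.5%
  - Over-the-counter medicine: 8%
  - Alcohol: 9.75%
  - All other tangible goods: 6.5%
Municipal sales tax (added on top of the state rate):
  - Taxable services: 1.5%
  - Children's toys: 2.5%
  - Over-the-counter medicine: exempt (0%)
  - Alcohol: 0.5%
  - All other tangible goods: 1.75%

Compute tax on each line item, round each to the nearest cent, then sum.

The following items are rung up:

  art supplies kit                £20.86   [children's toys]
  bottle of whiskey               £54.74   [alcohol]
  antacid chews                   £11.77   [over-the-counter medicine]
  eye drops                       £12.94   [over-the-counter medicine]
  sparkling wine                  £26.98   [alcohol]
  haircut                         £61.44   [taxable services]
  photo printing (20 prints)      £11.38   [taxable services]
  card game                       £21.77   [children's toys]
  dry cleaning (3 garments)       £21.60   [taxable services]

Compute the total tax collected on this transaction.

Art supplies kit £20.86: children's toys → 8.5% + 2.5% municipal = 11% → £2.29
Bottle of whiskey £54.74: alcohol → 9.75% + 0.5% municipal = 10.25% → £5.61
Antacid chews £11.77: over-the-counter medicine → 8% + 0% municipal = 8% → £0.94
Eye drops £12.94: over-the-counter medicine → 8% + 0% municipal = 8% → £1.04
Sparkling wine £26.98: alcohol → 9.75% + 0.5% municipal = 10.25% → £2.77
Haircut £61.44: taxable services → 0% + 1.5% municipal = 1.5% → £0.92
Photo printing (20 prints) £11.38: taxable services → 0% + 1.5% municipal = 1.5% → £0.17
Card game £21.77: children's toys → 8.5% + 2.5% municipal = 11% → £2.39
Dry cleaning (3 garments) £21.60: taxable services → 0% + 1.5% municipal = 1.5% → £0.32
Total tax = £2.29 + £5.61 + £0.94 + £1.04 + £2.77 + £0.92 + £0.17 + £2.39 + £0.32 = £16.45

£16.45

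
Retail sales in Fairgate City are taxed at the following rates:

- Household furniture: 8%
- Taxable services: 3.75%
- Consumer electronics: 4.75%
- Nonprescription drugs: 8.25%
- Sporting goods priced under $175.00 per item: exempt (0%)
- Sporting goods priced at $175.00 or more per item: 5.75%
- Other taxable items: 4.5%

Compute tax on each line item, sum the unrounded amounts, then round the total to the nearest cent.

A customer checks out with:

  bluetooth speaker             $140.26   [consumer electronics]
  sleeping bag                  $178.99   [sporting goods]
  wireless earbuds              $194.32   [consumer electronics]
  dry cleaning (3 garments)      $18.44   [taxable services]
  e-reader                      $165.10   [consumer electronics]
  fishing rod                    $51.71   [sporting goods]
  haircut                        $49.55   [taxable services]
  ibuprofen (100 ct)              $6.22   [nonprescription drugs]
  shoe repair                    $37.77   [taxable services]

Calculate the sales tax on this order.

$38.51

Bluetooth speaker $140.26: consumer electronics → 4.75% → $6.66235
Sleeping bag $178.99: sporting goods, $175.00 or more → 5.75% → $10.291925
Wireless earbuds $194.32: consumer electronics → 4.75% → $9.2302
Dry cleaning (3 garments) $18.44: taxable services → 3.75% → $0.6915
E-reader $165.10: consumer electronics → 4.75% → $7.84225
Fishing rod $51.71: sporting goods, under $175.00 → 0% → $0.00
Haircut $49.55: taxable services → 3.75% → $1.858125
Ibuprofen (100 ct) $6.22: nonprescription drugs → 8.25% → $0.51315
Shoe repair $37.77: taxable services → 3.75% → $1.416375
Unrounded tax sum = $38.505875 → $38.51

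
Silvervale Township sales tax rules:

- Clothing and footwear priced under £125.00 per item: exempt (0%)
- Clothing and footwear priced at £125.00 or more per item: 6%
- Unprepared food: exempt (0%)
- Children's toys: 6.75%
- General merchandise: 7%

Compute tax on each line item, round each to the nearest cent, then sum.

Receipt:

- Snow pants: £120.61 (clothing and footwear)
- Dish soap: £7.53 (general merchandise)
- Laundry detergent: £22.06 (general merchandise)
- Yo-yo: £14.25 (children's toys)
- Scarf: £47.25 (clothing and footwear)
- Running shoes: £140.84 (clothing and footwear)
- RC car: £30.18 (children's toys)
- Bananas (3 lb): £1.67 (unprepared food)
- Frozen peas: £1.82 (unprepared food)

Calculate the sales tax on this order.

Snow pants £120.61: clothing and footwear, under £125.00 → 0% → £0.00
Dish soap £7.53: general merchandise → 7% → £0.53
Laundry detergent £22.06: general merchandise → 7% → £1.54
Yo-yo £14.25: children's toys → 6.75% → £0.96
Scarf £47.25: clothing and footwear, under £125.00 → 0% → £0.00
Running shoes £140.84: clothing and footwear, £125.00 or more → 6% → £8.45
RC car £30.18: children's toys → 6.75% → £2.04
Bananas (3 lb) £1.67: unprepared food → 0% → £0.00
Frozen peas £1.82: unprepared food → 0% → £0.00
Total tax = £0.53 + £1.54 + £0.96 + £8.45 + £2.04 = £13.52

£13.52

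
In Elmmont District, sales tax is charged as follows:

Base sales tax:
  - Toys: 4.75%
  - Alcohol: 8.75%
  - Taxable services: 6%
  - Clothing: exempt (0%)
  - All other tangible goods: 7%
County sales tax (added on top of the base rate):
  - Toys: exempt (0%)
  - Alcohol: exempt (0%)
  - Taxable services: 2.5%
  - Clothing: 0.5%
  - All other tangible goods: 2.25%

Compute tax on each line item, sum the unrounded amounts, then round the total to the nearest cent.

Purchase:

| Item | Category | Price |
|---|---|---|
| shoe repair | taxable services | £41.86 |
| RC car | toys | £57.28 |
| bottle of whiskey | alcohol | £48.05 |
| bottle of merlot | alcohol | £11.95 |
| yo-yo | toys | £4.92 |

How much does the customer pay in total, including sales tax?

£175.82

Shoe repair £41.86: taxable services → 6% + 2.5% county = 8.5% → £3.5581
RC car £57.28: toys → 4.75% + 0% county = 4.75% → £2.7208
Bottle of whiskey £48.05: alcohol → 8.75% + 0% county = 8.75% → £4.204375
Bottle of merlot £11.95: alcohol → 8.75% + 0% county = 8.75% → £1.045625
Yo-yo £4.92: toys → 4.75% + 0% county = 4.75% → £0.2337
Subtotal = £164.06; unrounded tax = £11.7626 → £11.76; total due = £175.82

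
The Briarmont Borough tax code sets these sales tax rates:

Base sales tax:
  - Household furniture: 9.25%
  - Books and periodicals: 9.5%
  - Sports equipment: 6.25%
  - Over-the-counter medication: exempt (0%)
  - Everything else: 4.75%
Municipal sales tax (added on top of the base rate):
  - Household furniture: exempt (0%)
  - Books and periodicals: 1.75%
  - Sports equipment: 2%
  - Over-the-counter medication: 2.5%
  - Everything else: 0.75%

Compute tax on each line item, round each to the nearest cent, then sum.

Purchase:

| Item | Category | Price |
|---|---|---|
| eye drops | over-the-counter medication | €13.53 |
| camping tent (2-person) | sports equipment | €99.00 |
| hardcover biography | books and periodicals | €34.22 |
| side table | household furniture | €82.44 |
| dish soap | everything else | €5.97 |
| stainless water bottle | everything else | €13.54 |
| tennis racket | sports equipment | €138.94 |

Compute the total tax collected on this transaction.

Eye drops €13.53: over-the-counter medication → 0% + 2.5% municipal = 2.5% → €0.34
Camping tent (2-person) €99.00: sports equipment → 6.25% + 2% municipal = 8.25% → €8.17
Hardcover biography €34.22: books and periodicals → 9.5% + 1.75% municipal = 11.25% → €3.85
Side table €82.44: household furniture → 9.25% + 0% municipal = 9.25% → €7.63
Dish soap €5.97: everything else → 4.75% + 0.75% municipal = 5.5% → €0.33
Stainless water bottle €13.54: everything else → 4.75% + 0.75% municipal = 5.5% → €0.74
Tennis racket €138.94: sports equipment → 6.25% + 2% municipal = 8.25% → €11.46
Total tax = €0.34 + €8.17 + €3.85 + €7.63 + €0.33 + €0.74 + €11.46 = €32.52

€32.52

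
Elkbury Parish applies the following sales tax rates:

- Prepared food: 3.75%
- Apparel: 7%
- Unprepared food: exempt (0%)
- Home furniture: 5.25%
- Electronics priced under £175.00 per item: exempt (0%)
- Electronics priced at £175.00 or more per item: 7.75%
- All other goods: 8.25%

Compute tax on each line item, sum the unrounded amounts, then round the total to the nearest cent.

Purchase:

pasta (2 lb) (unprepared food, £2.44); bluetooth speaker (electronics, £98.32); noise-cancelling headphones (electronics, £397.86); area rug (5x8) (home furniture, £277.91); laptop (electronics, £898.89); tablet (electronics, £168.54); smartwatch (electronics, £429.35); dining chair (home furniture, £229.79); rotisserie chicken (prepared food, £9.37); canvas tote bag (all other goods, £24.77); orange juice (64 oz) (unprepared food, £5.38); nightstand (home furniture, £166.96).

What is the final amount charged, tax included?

Pasta (2 lb) £2.44: unprepared food → 0% → £0.00
Bluetooth speaker £98.32: electronics, under £175.00 → 0% → £0.00
Noise-cancelling headphones £397.86: electronics, £175.00 or more → 7.75% → £30.83415
Area rug (5x8) £277.91: home furniture → 5.25% → £14.590275
Laptop £898.89: electronics, £175.00 or more → 7.75% → £69.663975
Tablet £168.54: electronics, under £175.00 → 0% → £0.00
Smartwatch £429.35: electronics, £175.00 or more → 7.75% → £33.274625
Dining chair £229.79: home furniture → 5.25% → £12.063975
Rotisserie chicken £9.37: prepared food → 3.75% → £0.351375
Canvas tote bag £24.77: all other goods → 8.25% → £2.043525
Orange juice (64 oz) £5.38: unprepared food → 0% → £0.00
Nightstand £166.96: home furniture → 5.25% → £8.7654
Subtotal = £2709.58; unrounded tax = £171.5873 → £171.59; total due = £2881.17

£2881.17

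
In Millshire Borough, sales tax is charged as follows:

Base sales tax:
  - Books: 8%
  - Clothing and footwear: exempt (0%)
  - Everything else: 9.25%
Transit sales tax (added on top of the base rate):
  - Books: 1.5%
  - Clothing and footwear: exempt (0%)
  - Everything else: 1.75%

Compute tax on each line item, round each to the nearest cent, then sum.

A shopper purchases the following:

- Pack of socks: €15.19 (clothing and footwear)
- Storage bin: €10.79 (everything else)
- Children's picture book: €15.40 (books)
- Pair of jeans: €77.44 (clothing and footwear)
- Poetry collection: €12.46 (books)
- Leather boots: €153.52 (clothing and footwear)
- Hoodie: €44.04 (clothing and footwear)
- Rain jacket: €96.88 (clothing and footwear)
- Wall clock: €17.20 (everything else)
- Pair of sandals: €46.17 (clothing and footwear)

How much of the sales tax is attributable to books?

Children's picture book €15.40: books → 8% + 1.5% transit = 9.5% → €1.46
Poetry collection €12.46: books → 8% + 1.5% transit = 9.5% → €1.18
Tax on books = €1.46 + €1.18 = €2.64

€2.64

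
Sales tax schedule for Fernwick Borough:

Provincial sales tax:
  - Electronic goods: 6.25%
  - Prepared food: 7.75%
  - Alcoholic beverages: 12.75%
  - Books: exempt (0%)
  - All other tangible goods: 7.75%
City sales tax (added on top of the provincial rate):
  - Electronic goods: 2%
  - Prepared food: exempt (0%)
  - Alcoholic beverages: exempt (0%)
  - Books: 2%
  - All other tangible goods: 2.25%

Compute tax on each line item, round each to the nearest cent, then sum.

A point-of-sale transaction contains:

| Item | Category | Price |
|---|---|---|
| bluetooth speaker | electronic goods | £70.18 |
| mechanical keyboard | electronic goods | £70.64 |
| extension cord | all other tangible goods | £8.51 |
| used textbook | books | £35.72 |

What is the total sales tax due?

£13.18

Bluetooth speaker £70.18: electronic goods → 6.25% + 2% city = 8.25% → £5.79
Mechanical keyboard £70.64: electronic goods → 6.25% + 2% city = 8.25% → £5.83
Extension cord £8.51: all other tangible goods → 7.75% + 2.25% city = 10% → £0.85
Used textbook £35.72: books → 0% + 2% city = 2% → £0.71
Total tax = £5.79 + £5.83 + £0.85 + £0.71 = £13.18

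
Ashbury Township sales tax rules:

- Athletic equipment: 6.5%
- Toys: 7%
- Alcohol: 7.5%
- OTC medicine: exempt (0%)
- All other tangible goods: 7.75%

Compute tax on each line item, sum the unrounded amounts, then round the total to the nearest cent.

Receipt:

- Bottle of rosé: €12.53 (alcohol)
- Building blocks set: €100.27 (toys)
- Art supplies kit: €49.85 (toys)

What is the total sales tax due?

Bottle of rosé €12.53: alcohol → 7.5% → €0.93975
Building blocks set €100.27: toys → 7% → €7.0189
Art supplies kit €49.85: toys → 7% → €3.4895
Unrounded tax sum = €11.44815 → €11.45

€11.45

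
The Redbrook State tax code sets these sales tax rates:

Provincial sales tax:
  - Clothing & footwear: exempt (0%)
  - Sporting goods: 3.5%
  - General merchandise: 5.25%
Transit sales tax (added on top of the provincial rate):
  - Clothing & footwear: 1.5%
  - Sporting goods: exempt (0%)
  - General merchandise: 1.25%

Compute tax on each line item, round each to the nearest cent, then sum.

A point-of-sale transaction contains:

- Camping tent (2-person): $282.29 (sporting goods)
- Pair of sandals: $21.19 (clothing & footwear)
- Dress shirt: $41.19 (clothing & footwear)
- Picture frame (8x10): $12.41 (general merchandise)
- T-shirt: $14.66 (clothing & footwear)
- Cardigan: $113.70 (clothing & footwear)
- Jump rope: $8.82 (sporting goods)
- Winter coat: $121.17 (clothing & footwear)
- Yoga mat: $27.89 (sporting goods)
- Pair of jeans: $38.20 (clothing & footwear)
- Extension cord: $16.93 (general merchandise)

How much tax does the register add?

$18.34

Camping tent (2-person) $282.29: sporting goods → 3.5% + 0% transit = 3.5% → $9.88
Pair of sandals $21.19: clothing & footwear → 0% + 1.5% transit = 1.5% → $0.32
Dress shirt $41.19: clothing & footwear → 0% + 1.5% transit = 1.5% → $0.62
Picture frame (8x10) $12.41: general merchandise → 5.25% + 1.25% transit = 6.5% → $0.81
T-shirt $14.66: clothing & footwear → 0% + 1.5% transit = 1.5% → $0.22
Cardigan $113.70: clothing & footwear → 0% + 1.5% transit = 1.5% → $1.71
Jump rope $8.82: sporting goods → 3.5% + 0% transit = 3.5% → $0.31
Winter coat $121.17: clothing & footwear → 0% + 1.5% transit = 1.5% → $1.82
Yoga mat $27.89: sporting goods → 3.5% + 0% transit = 3.5% → $0.98
Pair of jeans $38.20: clothing & footwear → 0% + 1.5% transit = 1.5% → $0.57
Extension cord $16.93: general merchandise → 5.25% + 1.25% transit = 6.5% → $1.10
Total tax = $9.88 + $0.32 + $0.62 + $0.81 + $0.22 + $1.71 + $0.31 + $1.82 + $0.98 + $0.57 + $1.10 = $18.34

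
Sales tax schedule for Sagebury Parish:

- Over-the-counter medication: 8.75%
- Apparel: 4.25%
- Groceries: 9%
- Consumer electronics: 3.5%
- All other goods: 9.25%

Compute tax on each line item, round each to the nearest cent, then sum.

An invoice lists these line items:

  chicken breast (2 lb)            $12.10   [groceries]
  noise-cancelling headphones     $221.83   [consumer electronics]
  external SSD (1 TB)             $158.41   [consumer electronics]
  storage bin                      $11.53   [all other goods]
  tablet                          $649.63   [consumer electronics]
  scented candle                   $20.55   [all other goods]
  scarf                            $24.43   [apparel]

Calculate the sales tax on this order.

Chicken breast (2 lb) $12.10: groceries → 9% → $1.09
Noise-cancelling headphones $221.83: consumer electronics → 3.5% → $7.76
External SSD (1 TB) $158.41: consumer electronics → 3.5% → $5.54
Storage bin $11.53: all other goods → 9.25% → $1.07
Tablet $649.63: consumer electronics → 3.5% → $22.74
Scented candle $20.55: all other goods → 9.25% → $1.90
Scarf $24.43: apparel → 4.25% → $1.04
Total tax = $1.09 + $7.76 + $5.54 + $1.07 + $22.74 + $1.90 + $1.04 = $41.14

$41.14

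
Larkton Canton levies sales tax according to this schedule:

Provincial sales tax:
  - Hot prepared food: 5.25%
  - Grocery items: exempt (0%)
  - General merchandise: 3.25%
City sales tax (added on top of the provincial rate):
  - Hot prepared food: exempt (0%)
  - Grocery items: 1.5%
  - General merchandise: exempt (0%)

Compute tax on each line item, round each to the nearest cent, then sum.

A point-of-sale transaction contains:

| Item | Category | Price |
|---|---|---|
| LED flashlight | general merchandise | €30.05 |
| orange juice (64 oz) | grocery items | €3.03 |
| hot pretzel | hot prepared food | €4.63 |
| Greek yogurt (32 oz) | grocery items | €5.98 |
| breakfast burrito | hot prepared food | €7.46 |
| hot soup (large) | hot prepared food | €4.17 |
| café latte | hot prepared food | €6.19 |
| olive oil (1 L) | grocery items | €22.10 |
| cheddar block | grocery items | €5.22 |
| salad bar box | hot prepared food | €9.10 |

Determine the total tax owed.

LED flashlight €30.05: general merchandise → 3.25% + 0% city = 3.25% → €0.98
Orange juice (64 oz) €3.03: grocery items → 0% + 1.5% city = 1.5% → €0.05
Hot pretzel €4.63: hot prepared food → 5.25% + 0% city = 5.25% → €0.24
Greek yogurt (32 oz) €5.98: grocery items → 0% + 1.5% city = 1.5% → €0.09
Breakfast burrito €7.46: hot prepared food → 5.25% + 0% city = 5.25% → €0.39
Hot soup (large) €4.17: hot prepared food → 5.25% + 0% city = 5.25% → €0.22
Café latte €6.19: hot prepared food → 5.25% + 0% city = 5.25% → €0.32
Olive oil (1 L) €22.10: grocery items → 0% + 1.5% city = 1.5% → €0.33
Cheddar block €5.22: grocery items → 0% + 1.5% city = 1.5% → €0.08
Salad bar box €9.10: hot prepared food → 5.25% + 0% city = 5.25% → €0.48
Total tax = €0.98 + €0.05 + €0.24 + €0.09 + €0.39 + €0.22 + €0.32 + €0.33 + €0.08 + €0.48 = €3.18

€3.18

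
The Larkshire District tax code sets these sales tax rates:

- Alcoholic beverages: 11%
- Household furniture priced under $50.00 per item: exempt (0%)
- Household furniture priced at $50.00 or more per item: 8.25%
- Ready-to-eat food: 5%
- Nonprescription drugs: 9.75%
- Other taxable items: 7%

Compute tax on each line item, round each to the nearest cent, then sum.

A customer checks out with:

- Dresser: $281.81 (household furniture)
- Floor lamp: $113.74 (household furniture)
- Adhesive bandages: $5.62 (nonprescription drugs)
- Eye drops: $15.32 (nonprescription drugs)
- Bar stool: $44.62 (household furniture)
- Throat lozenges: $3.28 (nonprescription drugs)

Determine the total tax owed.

$34.99

Dresser $281.81: household furniture, $50.00 or more → 8.25% → $23.25
Floor lamp $113.74: household furniture, $50.00 or more → 8.25% → $9.38
Adhesive bandages $5.62: nonprescription drugs → 9.75% → $0.55
Eye drops $15.32: nonprescription drugs → 9.75% → $1.49
Bar stool $44.62: household furniture, under $50.00 → 0% → $0.00
Throat lozenges $3.28: nonprescription drugs → 9.75% → $0.32
Total tax = $23.25 + $9.38 + $0.55 + $1.49 + $0.32 = $34.99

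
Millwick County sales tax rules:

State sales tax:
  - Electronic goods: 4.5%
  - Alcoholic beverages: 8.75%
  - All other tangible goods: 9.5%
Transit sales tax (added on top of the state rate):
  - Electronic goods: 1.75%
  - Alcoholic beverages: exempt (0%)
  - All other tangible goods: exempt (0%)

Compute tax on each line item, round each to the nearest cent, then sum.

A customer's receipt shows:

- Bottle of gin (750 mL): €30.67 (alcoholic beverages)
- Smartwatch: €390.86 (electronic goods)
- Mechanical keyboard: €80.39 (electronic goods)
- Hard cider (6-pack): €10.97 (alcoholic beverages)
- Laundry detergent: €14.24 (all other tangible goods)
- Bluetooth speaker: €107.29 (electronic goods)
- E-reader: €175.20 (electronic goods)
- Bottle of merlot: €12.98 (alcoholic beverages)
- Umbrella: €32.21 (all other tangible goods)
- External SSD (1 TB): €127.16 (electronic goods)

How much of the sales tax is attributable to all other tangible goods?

€4.41

Laundry detergent €14.24: all other tangible goods → 9.5% + 0% transit = 9.5% → €1.35
Umbrella €32.21: all other tangible goods → 9.5% + 0% transit = 9.5% → €3.06
Tax on all other tangible goods = €1.35 + €3.06 = €4.41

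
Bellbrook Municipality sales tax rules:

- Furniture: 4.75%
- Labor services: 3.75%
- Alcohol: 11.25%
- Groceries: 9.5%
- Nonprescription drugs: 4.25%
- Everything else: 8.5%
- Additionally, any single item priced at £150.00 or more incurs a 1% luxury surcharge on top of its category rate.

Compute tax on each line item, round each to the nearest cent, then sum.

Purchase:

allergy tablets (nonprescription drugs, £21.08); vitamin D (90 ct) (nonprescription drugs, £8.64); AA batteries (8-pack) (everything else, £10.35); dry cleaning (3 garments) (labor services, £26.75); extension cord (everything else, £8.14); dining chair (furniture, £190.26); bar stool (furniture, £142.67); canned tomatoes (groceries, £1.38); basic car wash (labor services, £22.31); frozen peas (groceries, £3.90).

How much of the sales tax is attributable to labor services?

Dry cleaning (3 garments) £26.75: labor services → 3.75% → £1.00
Basic car wash £22.31: labor services → 3.75% → £0.84
Tax on labor services = £1.00 + £0.84 = £1.84

£1.84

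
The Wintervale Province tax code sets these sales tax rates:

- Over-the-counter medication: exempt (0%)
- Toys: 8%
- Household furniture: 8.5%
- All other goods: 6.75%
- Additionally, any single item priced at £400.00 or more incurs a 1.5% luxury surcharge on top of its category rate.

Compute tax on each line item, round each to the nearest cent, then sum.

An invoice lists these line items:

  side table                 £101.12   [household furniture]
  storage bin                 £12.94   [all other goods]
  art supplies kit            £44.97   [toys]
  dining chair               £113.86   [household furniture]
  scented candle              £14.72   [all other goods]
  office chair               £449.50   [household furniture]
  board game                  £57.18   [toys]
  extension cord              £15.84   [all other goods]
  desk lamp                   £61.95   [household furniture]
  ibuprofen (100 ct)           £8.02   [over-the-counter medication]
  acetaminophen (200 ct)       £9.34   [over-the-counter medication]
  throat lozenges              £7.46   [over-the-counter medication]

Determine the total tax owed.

£79.60

Side table £101.12: household furniture → 8.5% → £8.60
Storage bin £12.94: all other goods → 6.75% → £0.87
Art supplies kit £44.97: toys → 8% → £3.60
Dining chair £113.86: household furniture → 8.5% → £9.68
Scented candle £14.72: all other goods → 6.75% → £0.99
Office chair £449.50: household furniture → 8.5% + 1.5% surcharge = 10% → £44.95
Board game £57.18: toys → 8% → £4.57
Extension cord £15.84: all other goods → 6.75% → £1.07
Desk lamp £61.95: household furniture → 8.5% → £5.27
Ibuprofen (100 ct) £8.02: over-the-counter medication → 0% → £0.00
Acetaminophen (200 ct) £9.34: over-the-counter medication → 0% → £0.00
Throat lozenges £7.46: over-the-counter medication → 0% → £0.00
Total tax = £8.60 + £0.87 + £3.60 + £9.68 + £0.99 + £44.95 + £4.57 + £1.07 + £5.27 = £79.60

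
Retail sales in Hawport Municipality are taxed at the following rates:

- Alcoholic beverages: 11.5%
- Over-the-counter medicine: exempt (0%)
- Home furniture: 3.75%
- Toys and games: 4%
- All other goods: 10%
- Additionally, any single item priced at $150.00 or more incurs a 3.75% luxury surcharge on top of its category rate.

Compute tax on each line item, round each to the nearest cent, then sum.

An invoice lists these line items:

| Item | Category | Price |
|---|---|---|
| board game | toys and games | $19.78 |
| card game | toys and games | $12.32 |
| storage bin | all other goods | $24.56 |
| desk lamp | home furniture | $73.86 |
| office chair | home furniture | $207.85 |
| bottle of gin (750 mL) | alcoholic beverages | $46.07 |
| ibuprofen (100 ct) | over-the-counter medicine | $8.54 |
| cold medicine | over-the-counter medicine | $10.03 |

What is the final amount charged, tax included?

Board game $19.78: toys and games → 4% → $0.79
Card game $12.32: toys and games → 4% → $0.49
Storage bin $24.56: all other goods → 10% → $2.46
Desk lamp $73.86: home furniture → 3.75% → $2.77
Office chair $207.85: home furniture → 3.75% + 3.75% surcharge = 7.5% → $15.59
Bottle of gin (750 mL) $46.07: alcoholic beverages → 11.5% → $5.30
Ibuprofen (100 ct) $8.54: over-the-counter medicine → 0% → $0.00
Cold medicine $10.03: over-the-counter medicine → 0% → $0.00
Subtotal = $403.01; tax = $27.40; total due = $430.41

$430.41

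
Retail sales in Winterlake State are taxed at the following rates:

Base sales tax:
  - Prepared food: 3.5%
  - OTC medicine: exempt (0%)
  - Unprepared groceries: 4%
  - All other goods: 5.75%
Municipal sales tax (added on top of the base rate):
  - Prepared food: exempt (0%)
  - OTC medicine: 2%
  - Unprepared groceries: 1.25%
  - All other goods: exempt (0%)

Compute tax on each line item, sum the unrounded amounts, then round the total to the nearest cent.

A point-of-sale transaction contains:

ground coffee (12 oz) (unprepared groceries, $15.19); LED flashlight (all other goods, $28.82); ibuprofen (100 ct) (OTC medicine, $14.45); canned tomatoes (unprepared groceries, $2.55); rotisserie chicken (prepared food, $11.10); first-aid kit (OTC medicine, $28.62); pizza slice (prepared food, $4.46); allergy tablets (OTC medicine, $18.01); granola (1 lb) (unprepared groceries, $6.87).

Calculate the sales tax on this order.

$4.72

Ground coffee (12 oz) $15.19: unprepared groceries → 4% + 1.25% municipal = 5.25% → $0.797475
LED flashlight $28.82: all other goods → 5.75% + 0% municipal = 5.75% → $1.65715
Ibuprofen (100 ct) $14.45: OTC medicine → 0% + 2% municipal = 2% → $0.289
Canned tomatoes $2.55: unprepared groceries → 4% + 1.25% municipal = 5.25% → $0.133875
Rotisserie chicken $11.10: prepared food → 3.5% + 0% municipal = 3.5% → $0.3885
First-aid kit $28.62: OTC medicine → 0% + 2% municipal = 2% → $0.5724
Pizza slice $4.46: prepared food → 3.5% + 0% municipal = 3.5% → $0.1561
Allergy tablets $18.01: OTC medicine → 0% + 2% municipal = 2% → $0.3602
Granola (1 lb) $6.87: unprepared groceries → 4% + 1.25% municipal = 5.25% → $0.360675
Unrounded tax sum = $4.715375 → $4.72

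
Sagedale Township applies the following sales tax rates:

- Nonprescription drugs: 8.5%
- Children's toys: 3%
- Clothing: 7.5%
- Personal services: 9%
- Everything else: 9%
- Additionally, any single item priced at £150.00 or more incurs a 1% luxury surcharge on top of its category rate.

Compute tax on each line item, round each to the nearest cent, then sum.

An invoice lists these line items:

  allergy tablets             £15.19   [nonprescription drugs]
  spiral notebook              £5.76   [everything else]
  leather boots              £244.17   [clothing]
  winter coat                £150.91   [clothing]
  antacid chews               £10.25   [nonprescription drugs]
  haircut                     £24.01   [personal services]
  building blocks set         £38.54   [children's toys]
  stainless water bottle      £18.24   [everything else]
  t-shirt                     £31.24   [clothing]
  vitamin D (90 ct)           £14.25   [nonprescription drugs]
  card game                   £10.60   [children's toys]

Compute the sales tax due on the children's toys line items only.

£1.48

Building blocks set £38.54: children's toys → 3% → £1.16
Card game £10.60: children's toys → 3% → £0.32
Tax on children's toys = £1.16 + £0.32 = £1.48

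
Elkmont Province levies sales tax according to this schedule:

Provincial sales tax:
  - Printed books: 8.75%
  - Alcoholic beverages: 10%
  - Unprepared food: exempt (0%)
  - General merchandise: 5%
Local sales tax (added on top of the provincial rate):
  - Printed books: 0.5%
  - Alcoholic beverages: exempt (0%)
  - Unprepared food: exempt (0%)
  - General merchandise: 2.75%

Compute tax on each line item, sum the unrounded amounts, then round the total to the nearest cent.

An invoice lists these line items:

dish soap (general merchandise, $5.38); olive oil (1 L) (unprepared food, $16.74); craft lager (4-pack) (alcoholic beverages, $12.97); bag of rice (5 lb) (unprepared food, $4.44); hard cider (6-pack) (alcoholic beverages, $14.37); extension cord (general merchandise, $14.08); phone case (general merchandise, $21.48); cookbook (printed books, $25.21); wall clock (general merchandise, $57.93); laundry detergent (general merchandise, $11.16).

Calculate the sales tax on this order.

Dish soap $5.38: general merchandise → 5% + 2.75% local = 7.75% → $0.41695
Olive oil (1 L) $16.74: unprepared food → 0% + 0% local = 0% → $0.00
Craft lager (4-pack) $12.97: alcoholic beverages → 10% + 0% local = 10% → $1.297
Bag of rice (5 lb) $4.44: unprepared food → 0% + 0% local = 0% → $0.00
Hard cider (6-pack) $14.37: alcoholic beverages → 10% + 0% local = 10% → $1.437
Extension cord $14.08: general merchandise → 5% + 2.75% local = 7.75% → $1.0912
Phone case $21.48: general merchandise → 5% + 2.75% local = 7.75% → $1.6647
Cookbook $25.21: printed books → 8.75% + 0.5% local = 9.25% → $2.331925
Wall clock $57.93: general merchandise → 5% + 2.75% local = 7.75% → $4.489575
Laundry detergent $11.16: general merchandise → 5% + 2.75% local = 7.75% → $0.8649
Unrounded tax sum = $13.59325 → $13.59

$13.59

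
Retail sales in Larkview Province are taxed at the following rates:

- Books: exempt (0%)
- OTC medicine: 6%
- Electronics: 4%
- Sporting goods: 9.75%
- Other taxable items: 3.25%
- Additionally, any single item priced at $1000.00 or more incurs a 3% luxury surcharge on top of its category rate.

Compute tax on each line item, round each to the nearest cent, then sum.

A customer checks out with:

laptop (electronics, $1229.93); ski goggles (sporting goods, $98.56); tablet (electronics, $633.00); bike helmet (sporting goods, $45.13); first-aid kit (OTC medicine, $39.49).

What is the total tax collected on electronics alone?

$111.42

Laptop $1229.93: electronics → 4% + 3% surcharge = 7% → $86.10
Tablet $633.00: electronics → 4% → $25.32
Tax on electronics = $86.10 + $25.32 = $111.42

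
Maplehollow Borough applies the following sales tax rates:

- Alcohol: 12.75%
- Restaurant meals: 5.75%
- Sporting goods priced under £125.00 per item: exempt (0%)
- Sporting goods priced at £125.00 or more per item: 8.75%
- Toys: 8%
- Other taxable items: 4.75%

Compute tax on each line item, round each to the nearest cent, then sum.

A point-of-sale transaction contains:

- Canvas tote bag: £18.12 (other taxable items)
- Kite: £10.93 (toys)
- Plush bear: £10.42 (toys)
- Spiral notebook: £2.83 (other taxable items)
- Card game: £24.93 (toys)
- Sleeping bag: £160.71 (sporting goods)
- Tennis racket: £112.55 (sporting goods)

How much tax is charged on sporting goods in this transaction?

£14.06

Sleeping bag £160.71: sporting goods, £125.00 or more → 8.75% → £14.06
Tennis racket £112.55: sporting goods, under £125.00 → 0% → £0.00
Tax on sporting goods = £14.06 + £0.00 = £14.06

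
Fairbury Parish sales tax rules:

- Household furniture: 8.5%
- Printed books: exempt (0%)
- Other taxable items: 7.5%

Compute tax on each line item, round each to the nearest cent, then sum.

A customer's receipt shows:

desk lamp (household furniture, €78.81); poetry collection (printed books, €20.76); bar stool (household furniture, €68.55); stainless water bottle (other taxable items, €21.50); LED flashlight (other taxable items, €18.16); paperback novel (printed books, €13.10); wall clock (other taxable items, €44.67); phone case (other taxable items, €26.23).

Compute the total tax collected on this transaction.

€20.82

Desk lamp €78.81: household furniture → 8.5% → €6.70
Poetry collection €20.76: printed books → 0% → €0.00
Bar stool €68.55: household furniture → 8.5% → €5.83
Stainless water bottle €21.50: other taxable items → 7.5% → €1.61
LED flashlight €18.16: other taxable items → 7.5% → €1.36
Paperback novel €13.10: printed books → 0% → €0.00
Wall clock €44.67: other taxable items → 7.5% → €3.35
Phone case €26.23: other taxable items → 7.5% → €1.97
Total tax = €6.70 + €5.83 + €1.61 + €1.36 + €3.35 + €1.97 = €20.82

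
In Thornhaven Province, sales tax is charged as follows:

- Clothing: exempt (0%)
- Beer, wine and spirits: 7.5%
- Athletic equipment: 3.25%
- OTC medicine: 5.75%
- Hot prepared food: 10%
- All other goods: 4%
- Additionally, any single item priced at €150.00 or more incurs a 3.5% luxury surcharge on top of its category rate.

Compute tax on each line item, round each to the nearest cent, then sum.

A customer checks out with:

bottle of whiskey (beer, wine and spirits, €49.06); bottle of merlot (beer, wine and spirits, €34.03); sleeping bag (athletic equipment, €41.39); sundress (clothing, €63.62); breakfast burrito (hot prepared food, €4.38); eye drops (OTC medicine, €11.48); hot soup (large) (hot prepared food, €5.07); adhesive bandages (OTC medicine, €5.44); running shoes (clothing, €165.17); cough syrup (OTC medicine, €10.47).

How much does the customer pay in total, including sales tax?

Bottle of whiskey €49.06: beer, wine and spirits → 7.5% → €3.68
Bottle of merlot €34.03: beer, wine and spirits → 7.5% → €2.55
Sleeping bag €41.39: athletic equipment → 3.25% → €1.35
Sundress €63.62: clothing → 0% → €0.00
Breakfast burrito €4.38: hot prepared food → 10% → €0.44
Eye drops €11.48: OTC medicine → 5.75% → €0.66
Hot soup (large) €5.07: hot prepared food → 10% → €0.51
Adhesive bandages €5.44: OTC medicine → 5.75% → €0.31
Running shoes €165.17: clothing → 0% + 3.5% surcharge = 3.5% → €5.78
Cough syrup €10.47: OTC medicine → 5.75% → €0.60
Subtotal = €390.11; tax = €15.88; total due = €405.99

€405.99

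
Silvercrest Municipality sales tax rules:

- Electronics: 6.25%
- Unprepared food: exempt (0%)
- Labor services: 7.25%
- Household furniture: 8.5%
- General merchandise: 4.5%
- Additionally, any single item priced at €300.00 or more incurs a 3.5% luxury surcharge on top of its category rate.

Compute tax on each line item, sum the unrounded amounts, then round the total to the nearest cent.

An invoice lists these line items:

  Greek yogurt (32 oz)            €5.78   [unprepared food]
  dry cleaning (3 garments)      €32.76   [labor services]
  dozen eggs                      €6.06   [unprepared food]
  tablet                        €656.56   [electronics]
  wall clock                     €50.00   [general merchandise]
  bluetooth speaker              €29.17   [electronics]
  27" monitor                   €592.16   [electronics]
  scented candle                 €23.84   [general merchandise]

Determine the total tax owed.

Greek yogurt (32 oz) €5.78: unprepared food → 0% → €0.00
Dry cleaning (3 garments) €32.76: labor services → 7.25% → €2.3751
Dozen eggs €6.06: unprepared food → 0% → €0.00
Tablet €656.56: electronics → 6.25% + 3.5% surcharge = 9.75% → €64.0146
Wall clock €50.00: general merchandise → 4.5% → €2.25
Bluetooth speaker €29.17: electronics → 6.25% → €1.823125
27" monitor €592.16: electronics → 6.25% + 3.5% surcharge = 9.75% → €57.7356
Scented candle €23.84: general merchandise → 4.5% → €1.0728
Unrounded tax sum = €129.271225 → €129.27

€129.27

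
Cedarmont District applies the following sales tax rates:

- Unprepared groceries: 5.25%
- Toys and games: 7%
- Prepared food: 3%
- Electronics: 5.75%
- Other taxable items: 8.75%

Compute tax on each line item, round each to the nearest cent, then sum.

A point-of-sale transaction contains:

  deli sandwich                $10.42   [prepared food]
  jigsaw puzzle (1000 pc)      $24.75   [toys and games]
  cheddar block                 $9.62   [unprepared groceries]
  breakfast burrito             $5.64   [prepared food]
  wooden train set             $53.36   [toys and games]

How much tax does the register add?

Deli sandwich $10.42: prepared food → 3% → $0.31
Jigsaw puzzle (1000 pc) $24.75: toys and games → 7% → $1.73
Cheddar block $9.62: unprepared groceries → 5.25% → $0.51
Breakfast burrito $5.64: prepared food → 3% → $0.17
Wooden train set $53.36: toys and games → 7% → $3.74
Total tax = $0.31 + $1.73 + $0.51 + $0.17 + $3.74 = $6.46

$6.46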